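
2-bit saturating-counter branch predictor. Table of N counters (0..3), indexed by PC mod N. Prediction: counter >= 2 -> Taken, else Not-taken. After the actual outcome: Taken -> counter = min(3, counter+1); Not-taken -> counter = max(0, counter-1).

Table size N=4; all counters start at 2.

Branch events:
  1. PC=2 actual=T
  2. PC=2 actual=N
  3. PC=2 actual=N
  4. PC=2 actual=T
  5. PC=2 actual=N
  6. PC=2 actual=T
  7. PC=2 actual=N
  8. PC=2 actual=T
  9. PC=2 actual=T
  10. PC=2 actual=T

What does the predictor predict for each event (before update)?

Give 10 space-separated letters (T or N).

Ev 1: PC=2 idx=2 pred=T actual=T -> ctr[2]=3
Ev 2: PC=2 idx=2 pred=T actual=N -> ctr[2]=2
Ev 3: PC=2 idx=2 pred=T actual=N -> ctr[2]=1
Ev 4: PC=2 idx=2 pred=N actual=T -> ctr[2]=2
Ev 5: PC=2 idx=2 pred=T actual=N -> ctr[2]=1
Ev 6: PC=2 idx=2 pred=N actual=T -> ctr[2]=2
Ev 7: PC=2 idx=2 pred=T actual=N -> ctr[2]=1
Ev 8: PC=2 idx=2 pred=N actual=T -> ctr[2]=2
Ev 9: PC=2 idx=2 pred=T actual=T -> ctr[2]=3
Ev 10: PC=2 idx=2 pred=T actual=T -> ctr[2]=3

Answer: T T T N T N T N T T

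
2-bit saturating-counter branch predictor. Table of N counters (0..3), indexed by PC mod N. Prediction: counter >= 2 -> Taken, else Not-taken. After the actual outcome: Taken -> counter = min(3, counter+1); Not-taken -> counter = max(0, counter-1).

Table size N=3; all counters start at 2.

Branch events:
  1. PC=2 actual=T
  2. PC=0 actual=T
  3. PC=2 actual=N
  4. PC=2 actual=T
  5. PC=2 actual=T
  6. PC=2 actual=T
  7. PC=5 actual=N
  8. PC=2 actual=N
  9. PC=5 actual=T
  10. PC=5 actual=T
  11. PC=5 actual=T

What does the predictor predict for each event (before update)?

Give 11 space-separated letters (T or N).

Answer: T T T T T T T T N T T

Derivation:
Ev 1: PC=2 idx=2 pred=T actual=T -> ctr[2]=3
Ev 2: PC=0 idx=0 pred=T actual=T -> ctr[0]=3
Ev 3: PC=2 idx=2 pred=T actual=N -> ctr[2]=2
Ev 4: PC=2 idx=2 pred=T actual=T -> ctr[2]=3
Ev 5: PC=2 idx=2 pred=T actual=T -> ctr[2]=3
Ev 6: PC=2 idx=2 pred=T actual=T -> ctr[2]=3
Ev 7: PC=5 idx=2 pred=T actual=N -> ctr[2]=2
Ev 8: PC=2 idx=2 pred=T actual=N -> ctr[2]=1
Ev 9: PC=5 idx=2 pred=N actual=T -> ctr[2]=2
Ev 10: PC=5 idx=2 pred=T actual=T -> ctr[2]=3
Ev 11: PC=5 idx=2 pred=T actual=T -> ctr[2]=3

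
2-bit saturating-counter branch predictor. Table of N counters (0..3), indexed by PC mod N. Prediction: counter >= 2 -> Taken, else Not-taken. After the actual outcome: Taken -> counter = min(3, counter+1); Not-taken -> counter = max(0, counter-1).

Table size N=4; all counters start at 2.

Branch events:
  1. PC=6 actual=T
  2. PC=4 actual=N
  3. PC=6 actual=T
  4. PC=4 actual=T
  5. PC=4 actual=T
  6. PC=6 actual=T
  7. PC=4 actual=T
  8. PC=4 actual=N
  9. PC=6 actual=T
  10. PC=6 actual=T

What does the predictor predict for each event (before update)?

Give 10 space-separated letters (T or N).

Ev 1: PC=6 idx=2 pred=T actual=T -> ctr[2]=3
Ev 2: PC=4 idx=0 pred=T actual=N -> ctr[0]=1
Ev 3: PC=6 idx=2 pred=T actual=T -> ctr[2]=3
Ev 4: PC=4 idx=0 pred=N actual=T -> ctr[0]=2
Ev 5: PC=4 idx=0 pred=T actual=T -> ctr[0]=3
Ev 6: PC=6 idx=2 pred=T actual=T -> ctr[2]=3
Ev 7: PC=4 idx=0 pred=T actual=T -> ctr[0]=3
Ev 8: PC=4 idx=0 pred=T actual=N -> ctr[0]=2
Ev 9: PC=6 idx=2 pred=T actual=T -> ctr[2]=3
Ev 10: PC=6 idx=2 pred=T actual=T -> ctr[2]=3

Answer: T T T N T T T T T T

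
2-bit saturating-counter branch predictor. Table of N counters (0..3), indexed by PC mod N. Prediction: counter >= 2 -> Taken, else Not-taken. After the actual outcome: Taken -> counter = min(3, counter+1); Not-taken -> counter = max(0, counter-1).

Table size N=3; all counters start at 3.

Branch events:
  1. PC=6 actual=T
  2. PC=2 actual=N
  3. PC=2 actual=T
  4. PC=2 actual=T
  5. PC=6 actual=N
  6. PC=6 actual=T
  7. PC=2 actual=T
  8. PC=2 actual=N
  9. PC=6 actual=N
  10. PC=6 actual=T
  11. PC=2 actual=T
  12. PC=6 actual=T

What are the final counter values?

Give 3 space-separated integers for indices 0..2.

Answer: 3 3 3

Derivation:
Ev 1: PC=6 idx=0 pred=T actual=T -> ctr[0]=3
Ev 2: PC=2 idx=2 pred=T actual=N -> ctr[2]=2
Ev 3: PC=2 idx=2 pred=T actual=T -> ctr[2]=3
Ev 4: PC=2 idx=2 pred=T actual=T -> ctr[2]=3
Ev 5: PC=6 idx=0 pred=T actual=N -> ctr[0]=2
Ev 6: PC=6 idx=0 pred=T actual=T -> ctr[0]=3
Ev 7: PC=2 idx=2 pred=T actual=T -> ctr[2]=3
Ev 8: PC=2 idx=2 pred=T actual=N -> ctr[2]=2
Ev 9: PC=6 idx=0 pred=T actual=N -> ctr[0]=2
Ev 10: PC=6 idx=0 pred=T actual=T -> ctr[0]=3
Ev 11: PC=2 idx=2 pred=T actual=T -> ctr[2]=3
Ev 12: PC=6 idx=0 pred=T actual=T -> ctr[0]=3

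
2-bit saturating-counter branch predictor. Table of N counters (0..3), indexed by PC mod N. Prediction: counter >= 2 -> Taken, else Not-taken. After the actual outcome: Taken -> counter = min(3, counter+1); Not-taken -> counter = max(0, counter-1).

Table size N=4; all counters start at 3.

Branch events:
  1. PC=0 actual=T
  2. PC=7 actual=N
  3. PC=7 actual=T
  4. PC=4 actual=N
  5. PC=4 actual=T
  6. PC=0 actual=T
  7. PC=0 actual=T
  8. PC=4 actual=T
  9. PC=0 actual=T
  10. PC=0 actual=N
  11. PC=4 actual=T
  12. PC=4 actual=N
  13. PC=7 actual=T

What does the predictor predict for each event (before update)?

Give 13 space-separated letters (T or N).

Answer: T T T T T T T T T T T T T

Derivation:
Ev 1: PC=0 idx=0 pred=T actual=T -> ctr[0]=3
Ev 2: PC=7 idx=3 pred=T actual=N -> ctr[3]=2
Ev 3: PC=7 idx=3 pred=T actual=T -> ctr[3]=3
Ev 4: PC=4 idx=0 pred=T actual=N -> ctr[0]=2
Ev 5: PC=4 idx=0 pred=T actual=T -> ctr[0]=3
Ev 6: PC=0 idx=0 pred=T actual=T -> ctr[0]=3
Ev 7: PC=0 idx=0 pred=T actual=T -> ctr[0]=3
Ev 8: PC=4 idx=0 pred=T actual=T -> ctr[0]=3
Ev 9: PC=0 idx=0 pred=T actual=T -> ctr[0]=3
Ev 10: PC=0 idx=0 pred=T actual=N -> ctr[0]=2
Ev 11: PC=4 idx=0 pred=T actual=T -> ctr[0]=3
Ev 12: PC=4 idx=0 pred=T actual=N -> ctr[0]=2
Ev 13: PC=7 idx=3 pred=T actual=T -> ctr[3]=3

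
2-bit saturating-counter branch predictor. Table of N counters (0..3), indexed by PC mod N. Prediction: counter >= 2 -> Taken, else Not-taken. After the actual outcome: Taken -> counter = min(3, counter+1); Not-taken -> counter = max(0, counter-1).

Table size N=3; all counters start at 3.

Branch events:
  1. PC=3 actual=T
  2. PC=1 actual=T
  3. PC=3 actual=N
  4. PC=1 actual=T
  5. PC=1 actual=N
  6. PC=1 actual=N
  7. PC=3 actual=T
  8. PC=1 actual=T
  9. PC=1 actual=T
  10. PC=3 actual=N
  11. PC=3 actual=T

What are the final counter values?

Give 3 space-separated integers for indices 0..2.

Ev 1: PC=3 idx=0 pred=T actual=T -> ctr[0]=3
Ev 2: PC=1 idx=1 pred=T actual=T -> ctr[1]=3
Ev 3: PC=3 idx=0 pred=T actual=N -> ctr[0]=2
Ev 4: PC=1 idx=1 pred=T actual=T -> ctr[1]=3
Ev 5: PC=1 idx=1 pred=T actual=N -> ctr[1]=2
Ev 6: PC=1 idx=1 pred=T actual=N -> ctr[1]=1
Ev 7: PC=3 idx=0 pred=T actual=T -> ctr[0]=3
Ev 8: PC=1 idx=1 pred=N actual=T -> ctr[1]=2
Ev 9: PC=1 idx=1 pred=T actual=T -> ctr[1]=3
Ev 10: PC=3 idx=0 pred=T actual=N -> ctr[0]=2
Ev 11: PC=3 idx=0 pred=T actual=T -> ctr[0]=3

Answer: 3 3 3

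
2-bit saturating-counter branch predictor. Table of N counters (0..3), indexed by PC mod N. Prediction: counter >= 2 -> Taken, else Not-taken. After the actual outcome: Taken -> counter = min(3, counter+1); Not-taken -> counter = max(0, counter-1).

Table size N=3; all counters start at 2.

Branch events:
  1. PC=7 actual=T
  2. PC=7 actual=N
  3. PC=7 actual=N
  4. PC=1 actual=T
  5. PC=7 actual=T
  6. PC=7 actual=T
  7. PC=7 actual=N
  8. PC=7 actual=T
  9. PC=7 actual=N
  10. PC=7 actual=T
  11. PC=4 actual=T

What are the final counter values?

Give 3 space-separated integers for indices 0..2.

Ev 1: PC=7 idx=1 pred=T actual=T -> ctr[1]=3
Ev 2: PC=7 idx=1 pred=T actual=N -> ctr[1]=2
Ev 3: PC=7 idx=1 pred=T actual=N -> ctr[1]=1
Ev 4: PC=1 idx=1 pred=N actual=T -> ctr[1]=2
Ev 5: PC=7 idx=1 pred=T actual=T -> ctr[1]=3
Ev 6: PC=7 idx=1 pred=T actual=T -> ctr[1]=3
Ev 7: PC=7 idx=1 pred=T actual=N -> ctr[1]=2
Ev 8: PC=7 idx=1 pred=T actual=T -> ctr[1]=3
Ev 9: PC=7 idx=1 pred=T actual=N -> ctr[1]=2
Ev 10: PC=7 idx=1 pred=T actual=T -> ctr[1]=3
Ev 11: PC=4 idx=1 pred=T actual=T -> ctr[1]=3

Answer: 2 3 2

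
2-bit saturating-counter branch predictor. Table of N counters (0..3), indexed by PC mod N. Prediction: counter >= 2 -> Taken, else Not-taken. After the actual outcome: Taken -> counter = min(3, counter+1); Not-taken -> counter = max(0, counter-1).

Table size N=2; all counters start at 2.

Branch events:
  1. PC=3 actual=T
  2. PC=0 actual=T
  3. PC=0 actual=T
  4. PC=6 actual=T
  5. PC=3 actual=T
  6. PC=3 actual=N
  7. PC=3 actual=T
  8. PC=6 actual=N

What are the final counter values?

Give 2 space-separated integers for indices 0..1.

Ev 1: PC=3 idx=1 pred=T actual=T -> ctr[1]=3
Ev 2: PC=0 idx=0 pred=T actual=T -> ctr[0]=3
Ev 3: PC=0 idx=0 pred=T actual=T -> ctr[0]=3
Ev 4: PC=6 idx=0 pred=T actual=T -> ctr[0]=3
Ev 5: PC=3 idx=1 pred=T actual=T -> ctr[1]=3
Ev 6: PC=3 idx=1 pred=T actual=N -> ctr[1]=2
Ev 7: PC=3 idx=1 pred=T actual=T -> ctr[1]=3
Ev 8: PC=6 idx=0 pred=T actual=N -> ctr[0]=2

Answer: 2 3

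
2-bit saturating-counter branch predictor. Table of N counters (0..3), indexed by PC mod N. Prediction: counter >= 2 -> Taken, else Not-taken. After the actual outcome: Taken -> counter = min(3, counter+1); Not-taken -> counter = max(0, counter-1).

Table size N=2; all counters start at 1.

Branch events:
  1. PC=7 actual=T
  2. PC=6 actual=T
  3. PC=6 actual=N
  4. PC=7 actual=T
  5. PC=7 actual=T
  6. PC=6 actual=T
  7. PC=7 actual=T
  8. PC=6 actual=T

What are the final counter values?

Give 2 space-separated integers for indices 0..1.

Ev 1: PC=7 idx=1 pred=N actual=T -> ctr[1]=2
Ev 2: PC=6 idx=0 pred=N actual=T -> ctr[0]=2
Ev 3: PC=6 idx=0 pred=T actual=N -> ctr[0]=1
Ev 4: PC=7 idx=1 pred=T actual=T -> ctr[1]=3
Ev 5: PC=7 idx=1 pred=T actual=T -> ctr[1]=3
Ev 6: PC=6 idx=0 pred=N actual=T -> ctr[0]=2
Ev 7: PC=7 idx=1 pred=T actual=T -> ctr[1]=3
Ev 8: PC=6 idx=0 pred=T actual=T -> ctr[0]=3

Answer: 3 3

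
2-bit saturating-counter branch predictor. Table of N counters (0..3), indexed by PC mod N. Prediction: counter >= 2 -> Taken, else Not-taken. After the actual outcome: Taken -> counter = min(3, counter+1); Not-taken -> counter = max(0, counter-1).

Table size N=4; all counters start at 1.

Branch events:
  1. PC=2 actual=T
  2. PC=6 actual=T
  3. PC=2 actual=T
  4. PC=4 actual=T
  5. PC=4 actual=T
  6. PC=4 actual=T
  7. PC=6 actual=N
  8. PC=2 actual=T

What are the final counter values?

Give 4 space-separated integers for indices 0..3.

Ev 1: PC=2 idx=2 pred=N actual=T -> ctr[2]=2
Ev 2: PC=6 idx=2 pred=T actual=T -> ctr[2]=3
Ev 3: PC=2 idx=2 pred=T actual=T -> ctr[2]=3
Ev 4: PC=4 idx=0 pred=N actual=T -> ctr[0]=2
Ev 5: PC=4 idx=0 pred=T actual=T -> ctr[0]=3
Ev 6: PC=4 idx=0 pred=T actual=T -> ctr[0]=3
Ev 7: PC=6 idx=2 pred=T actual=N -> ctr[2]=2
Ev 8: PC=2 idx=2 pred=T actual=T -> ctr[2]=3

Answer: 3 1 3 1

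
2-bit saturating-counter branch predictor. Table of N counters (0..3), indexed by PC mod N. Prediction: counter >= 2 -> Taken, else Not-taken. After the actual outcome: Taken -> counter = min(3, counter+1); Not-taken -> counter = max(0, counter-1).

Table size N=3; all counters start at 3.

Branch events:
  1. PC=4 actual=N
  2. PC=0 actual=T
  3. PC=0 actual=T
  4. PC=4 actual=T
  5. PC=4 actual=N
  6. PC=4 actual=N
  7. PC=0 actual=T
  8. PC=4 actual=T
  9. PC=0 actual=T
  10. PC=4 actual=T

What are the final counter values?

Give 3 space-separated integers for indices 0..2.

Ev 1: PC=4 idx=1 pred=T actual=N -> ctr[1]=2
Ev 2: PC=0 idx=0 pred=T actual=T -> ctr[0]=3
Ev 3: PC=0 idx=0 pred=T actual=T -> ctr[0]=3
Ev 4: PC=4 idx=1 pred=T actual=T -> ctr[1]=3
Ev 5: PC=4 idx=1 pred=T actual=N -> ctr[1]=2
Ev 6: PC=4 idx=1 pred=T actual=N -> ctr[1]=1
Ev 7: PC=0 idx=0 pred=T actual=T -> ctr[0]=3
Ev 8: PC=4 idx=1 pred=N actual=T -> ctr[1]=2
Ev 9: PC=0 idx=0 pred=T actual=T -> ctr[0]=3
Ev 10: PC=4 idx=1 pred=T actual=T -> ctr[1]=3

Answer: 3 3 3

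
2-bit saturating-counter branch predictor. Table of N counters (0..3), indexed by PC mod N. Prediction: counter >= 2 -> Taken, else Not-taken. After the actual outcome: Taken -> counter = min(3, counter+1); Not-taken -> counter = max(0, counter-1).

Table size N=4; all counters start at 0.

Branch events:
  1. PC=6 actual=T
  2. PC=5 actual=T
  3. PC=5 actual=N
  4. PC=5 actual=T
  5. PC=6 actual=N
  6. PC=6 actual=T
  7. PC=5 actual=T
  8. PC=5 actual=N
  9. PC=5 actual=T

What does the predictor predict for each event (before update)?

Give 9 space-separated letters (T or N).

Answer: N N N N N N N T N

Derivation:
Ev 1: PC=6 idx=2 pred=N actual=T -> ctr[2]=1
Ev 2: PC=5 idx=1 pred=N actual=T -> ctr[1]=1
Ev 3: PC=5 idx=1 pred=N actual=N -> ctr[1]=0
Ev 4: PC=5 idx=1 pred=N actual=T -> ctr[1]=1
Ev 5: PC=6 idx=2 pred=N actual=N -> ctr[2]=0
Ev 6: PC=6 idx=2 pred=N actual=T -> ctr[2]=1
Ev 7: PC=5 idx=1 pred=N actual=T -> ctr[1]=2
Ev 8: PC=5 idx=1 pred=T actual=N -> ctr[1]=1
Ev 9: PC=5 idx=1 pred=N actual=T -> ctr[1]=2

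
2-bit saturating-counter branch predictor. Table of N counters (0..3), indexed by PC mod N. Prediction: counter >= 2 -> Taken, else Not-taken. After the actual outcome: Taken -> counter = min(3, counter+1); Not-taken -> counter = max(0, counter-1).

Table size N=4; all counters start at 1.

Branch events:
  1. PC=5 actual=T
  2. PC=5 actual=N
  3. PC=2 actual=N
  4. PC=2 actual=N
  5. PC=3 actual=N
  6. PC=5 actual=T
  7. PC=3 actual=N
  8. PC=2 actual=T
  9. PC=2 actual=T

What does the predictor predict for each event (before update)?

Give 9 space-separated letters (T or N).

Answer: N T N N N N N N N

Derivation:
Ev 1: PC=5 idx=1 pred=N actual=T -> ctr[1]=2
Ev 2: PC=5 idx=1 pred=T actual=N -> ctr[1]=1
Ev 3: PC=2 idx=2 pred=N actual=N -> ctr[2]=0
Ev 4: PC=2 idx=2 pred=N actual=N -> ctr[2]=0
Ev 5: PC=3 idx=3 pred=N actual=N -> ctr[3]=0
Ev 6: PC=5 idx=1 pred=N actual=T -> ctr[1]=2
Ev 7: PC=3 idx=3 pred=N actual=N -> ctr[3]=0
Ev 8: PC=2 idx=2 pred=N actual=T -> ctr[2]=1
Ev 9: PC=2 idx=2 pred=N actual=T -> ctr[2]=2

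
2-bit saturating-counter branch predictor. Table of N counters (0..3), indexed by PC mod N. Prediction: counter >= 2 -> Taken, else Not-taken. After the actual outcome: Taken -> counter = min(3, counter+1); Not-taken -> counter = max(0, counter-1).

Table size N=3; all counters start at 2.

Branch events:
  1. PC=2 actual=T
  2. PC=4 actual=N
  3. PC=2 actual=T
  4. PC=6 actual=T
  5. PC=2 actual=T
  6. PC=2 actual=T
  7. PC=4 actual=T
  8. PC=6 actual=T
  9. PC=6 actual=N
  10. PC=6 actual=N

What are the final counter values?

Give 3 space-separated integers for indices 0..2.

Answer: 1 2 3

Derivation:
Ev 1: PC=2 idx=2 pred=T actual=T -> ctr[2]=3
Ev 2: PC=4 idx=1 pred=T actual=N -> ctr[1]=1
Ev 3: PC=2 idx=2 pred=T actual=T -> ctr[2]=3
Ev 4: PC=6 idx=0 pred=T actual=T -> ctr[0]=3
Ev 5: PC=2 idx=2 pred=T actual=T -> ctr[2]=3
Ev 6: PC=2 idx=2 pred=T actual=T -> ctr[2]=3
Ev 7: PC=4 idx=1 pred=N actual=T -> ctr[1]=2
Ev 8: PC=6 idx=0 pred=T actual=T -> ctr[0]=3
Ev 9: PC=6 idx=0 pred=T actual=N -> ctr[0]=2
Ev 10: PC=6 idx=0 pred=T actual=N -> ctr[0]=1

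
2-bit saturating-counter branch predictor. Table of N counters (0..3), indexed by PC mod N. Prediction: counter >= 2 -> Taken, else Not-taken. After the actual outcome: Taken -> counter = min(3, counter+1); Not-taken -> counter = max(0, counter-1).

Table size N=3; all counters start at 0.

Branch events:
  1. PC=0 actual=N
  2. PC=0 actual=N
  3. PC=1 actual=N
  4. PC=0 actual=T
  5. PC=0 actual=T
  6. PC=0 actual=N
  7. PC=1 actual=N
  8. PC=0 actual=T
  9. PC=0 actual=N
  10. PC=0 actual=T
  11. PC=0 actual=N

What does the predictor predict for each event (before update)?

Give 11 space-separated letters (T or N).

Answer: N N N N N T N N T N T

Derivation:
Ev 1: PC=0 idx=0 pred=N actual=N -> ctr[0]=0
Ev 2: PC=0 idx=0 pred=N actual=N -> ctr[0]=0
Ev 3: PC=1 idx=1 pred=N actual=N -> ctr[1]=0
Ev 4: PC=0 idx=0 pred=N actual=T -> ctr[0]=1
Ev 5: PC=0 idx=0 pred=N actual=T -> ctr[0]=2
Ev 6: PC=0 idx=0 pred=T actual=N -> ctr[0]=1
Ev 7: PC=1 idx=1 pred=N actual=N -> ctr[1]=0
Ev 8: PC=0 idx=0 pred=N actual=T -> ctr[0]=2
Ev 9: PC=0 idx=0 pred=T actual=N -> ctr[0]=1
Ev 10: PC=0 idx=0 pred=N actual=T -> ctr[0]=2
Ev 11: PC=0 idx=0 pred=T actual=N -> ctr[0]=1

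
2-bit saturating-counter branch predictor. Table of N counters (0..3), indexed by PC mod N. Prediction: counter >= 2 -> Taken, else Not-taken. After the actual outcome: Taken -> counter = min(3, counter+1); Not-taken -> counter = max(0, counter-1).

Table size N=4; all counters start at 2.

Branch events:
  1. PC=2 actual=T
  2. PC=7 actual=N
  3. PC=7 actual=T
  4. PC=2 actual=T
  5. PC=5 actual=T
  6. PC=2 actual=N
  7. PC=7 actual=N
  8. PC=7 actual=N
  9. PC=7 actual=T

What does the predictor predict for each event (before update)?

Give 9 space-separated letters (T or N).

Answer: T T N T T T T N N

Derivation:
Ev 1: PC=2 idx=2 pred=T actual=T -> ctr[2]=3
Ev 2: PC=7 idx=3 pred=T actual=N -> ctr[3]=1
Ev 3: PC=7 idx=3 pred=N actual=T -> ctr[3]=2
Ev 4: PC=2 idx=2 pred=T actual=T -> ctr[2]=3
Ev 5: PC=5 idx=1 pred=T actual=T -> ctr[1]=3
Ev 6: PC=2 idx=2 pred=T actual=N -> ctr[2]=2
Ev 7: PC=7 idx=3 pred=T actual=N -> ctr[3]=1
Ev 8: PC=7 idx=3 pred=N actual=N -> ctr[3]=0
Ev 9: PC=7 idx=3 pred=N actual=T -> ctr[3]=1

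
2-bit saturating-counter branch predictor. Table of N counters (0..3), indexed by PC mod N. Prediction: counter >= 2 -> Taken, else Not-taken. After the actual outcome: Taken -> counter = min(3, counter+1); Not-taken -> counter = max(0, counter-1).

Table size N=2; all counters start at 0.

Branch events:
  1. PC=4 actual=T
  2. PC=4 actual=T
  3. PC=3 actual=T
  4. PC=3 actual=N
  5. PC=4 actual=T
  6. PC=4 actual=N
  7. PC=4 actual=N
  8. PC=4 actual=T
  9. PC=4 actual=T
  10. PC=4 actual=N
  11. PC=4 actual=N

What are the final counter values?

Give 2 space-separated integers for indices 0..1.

Answer: 1 0

Derivation:
Ev 1: PC=4 idx=0 pred=N actual=T -> ctr[0]=1
Ev 2: PC=4 idx=0 pred=N actual=T -> ctr[0]=2
Ev 3: PC=3 idx=1 pred=N actual=T -> ctr[1]=1
Ev 4: PC=3 idx=1 pred=N actual=N -> ctr[1]=0
Ev 5: PC=4 idx=0 pred=T actual=T -> ctr[0]=3
Ev 6: PC=4 idx=0 pred=T actual=N -> ctr[0]=2
Ev 7: PC=4 idx=0 pred=T actual=N -> ctr[0]=1
Ev 8: PC=4 idx=0 pred=N actual=T -> ctr[0]=2
Ev 9: PC=4 idx=0 pred=T actual=T -> ctr[0]=3
Ev 10: PC=4 idx=0 pred=T actual=N -> ctr[0]=2
Ev 11: PC=4 idx=0 pred=T actual=N -> ctr[0]=1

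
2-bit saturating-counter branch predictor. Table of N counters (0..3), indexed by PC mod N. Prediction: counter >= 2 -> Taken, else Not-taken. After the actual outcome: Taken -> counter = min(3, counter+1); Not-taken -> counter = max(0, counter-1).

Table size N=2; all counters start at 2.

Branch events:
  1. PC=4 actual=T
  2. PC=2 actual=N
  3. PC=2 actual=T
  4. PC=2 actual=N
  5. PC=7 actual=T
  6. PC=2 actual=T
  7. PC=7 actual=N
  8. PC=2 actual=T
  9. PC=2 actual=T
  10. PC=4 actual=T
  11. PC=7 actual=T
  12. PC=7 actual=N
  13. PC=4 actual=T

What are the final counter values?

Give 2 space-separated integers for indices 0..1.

Ev 1: PC=4 idx=0 pred=T actual=T -> ctr[0]=3
Ev 2: PC=2 idx=0 pred=T actual=N -> ctr[0]=2
Ev 3: PC=2 idx=0 pred=T actual=T -> ctr[0]=3
Ev 4: PC=2 idx=0 pred=T actual=N -> ctr[0]=2
Ev 5: PC=7 idx=1 pred=T actual=T -> ctr[1]=3
Ev 6: PC=2 idx=0 pred=T actual=T -> ctr[0]=3
Ev 7: PC=7 idx=1 pred=T actual=N -> ctr[1]=2
Ev 8: PC=2 idx=0 pred=T actual=T -> ctr[0]=3
Ev 9: PC=2 idx=0 pred=T actual=T -> ctr[0]=3
Ev 10: PC=4 idx=0 pred=T actual=T -> ctr[0]=3
Ev 11: PC=7 idx=1 pred=T actual=T -> ctr[1]=3
Ev 12: PC=7 idx=1 pred=T actual=N -> ctr[1]=2
Ev 13: PC=4 idx=0 pred=T actual=T -> ctr[0]=3

Answer: 3 2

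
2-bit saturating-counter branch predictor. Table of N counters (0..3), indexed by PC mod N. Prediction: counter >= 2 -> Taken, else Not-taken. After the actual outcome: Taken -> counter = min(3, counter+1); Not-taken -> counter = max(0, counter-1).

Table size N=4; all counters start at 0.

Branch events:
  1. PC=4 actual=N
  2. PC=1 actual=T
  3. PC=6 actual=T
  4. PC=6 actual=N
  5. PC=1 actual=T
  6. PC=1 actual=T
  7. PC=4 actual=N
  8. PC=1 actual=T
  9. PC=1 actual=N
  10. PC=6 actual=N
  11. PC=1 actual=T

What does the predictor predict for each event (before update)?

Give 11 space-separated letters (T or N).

Ev 1: PC=4 idx=0 pred=N actual=N -> ctr[0]=0
Ev 2: PC=1 idx=1 pred=N actual=T -> ctr[1]=1
Ev 3: PC=6 idx=2 pred=N actual=T -> ctr[2]=1
Ev 4: PC=6 idx=2 pred=N actual=N -> ctr[2]=0
Ev 5: PC=1 idx=1 pred=N actual=T -> ctr[1]=2
Ev 6: PC=1 idx=1 pred=T actual=T -> ctr[1]=3
Ev 7: PC=4 idx=0 pred=N actual=N -> ctr[0]=0
Ev 8: PC=1 idx=1 pred=T actual=T -> ctr[1]=3
Ev 9: PC=1 idx=1 pred=T actual=N -> ctr[1]=2
Ev 10: PC=6 idx=2 pred=N actual=N -> ctr[2]=0
Ev 11: PC=1 idx=1 pred=T actual=T -> ctr[1]=3

Answer: N N N N N T N T T N T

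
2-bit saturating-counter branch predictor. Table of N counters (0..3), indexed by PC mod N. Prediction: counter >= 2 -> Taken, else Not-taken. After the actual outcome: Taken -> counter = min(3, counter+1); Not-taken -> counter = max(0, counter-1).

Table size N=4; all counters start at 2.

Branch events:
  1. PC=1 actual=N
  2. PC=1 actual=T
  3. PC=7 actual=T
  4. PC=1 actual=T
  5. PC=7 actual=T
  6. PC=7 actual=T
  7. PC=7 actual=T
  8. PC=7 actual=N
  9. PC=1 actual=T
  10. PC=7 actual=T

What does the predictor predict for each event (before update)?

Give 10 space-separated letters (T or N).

Answer: T N T T T T T T T T

Derivation:
Ev 1: PC=1 idx=1 pred=T actual=N -> ctr[1]=1
Ev 2: PC=1 idx=1 pred=N actual=T -> ctr[1]=2
Ev 3: PC=7 idx=3 pred=T actual=T -> ctr[3]=3
Ev 4: PC=1 idx=1 pred=T actual=T -> ctr[1]=3
Ev 5: PC=7 idx=3 pred=T actual=T -> ctr[3]=3
Ev 6: PC=7 idx=3 pred=T actual=T -> ctr[3]=3
Ev 7: PC=7 idx=3 pred=T actual=T -> ctr[3]=3
Ev 8: PC=7 idx=3 pred=T actual=N -> ctr[3]=2
Ev 9: PC=1 idx=1 pred=T actual=T -> ctr[1]=3
Ev 10: PC=7 idx=3 pred=T actual=T -> ctr[3]=3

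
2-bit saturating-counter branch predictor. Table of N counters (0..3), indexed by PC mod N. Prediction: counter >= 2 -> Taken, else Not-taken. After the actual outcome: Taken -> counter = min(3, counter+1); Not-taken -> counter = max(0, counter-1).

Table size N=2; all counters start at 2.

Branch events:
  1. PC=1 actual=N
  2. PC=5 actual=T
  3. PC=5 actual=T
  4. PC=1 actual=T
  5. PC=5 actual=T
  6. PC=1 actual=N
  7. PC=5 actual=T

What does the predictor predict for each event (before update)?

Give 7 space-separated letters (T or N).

Answer: T N T T T T T

Derivation:
Ev 1: PC=1 idx=1 pred=T actual=N -> ctr[1]=1
Ev 2: PC=5 idx=1 pred=N actual=T -> ctr[1]=2
Ev 3: PC=5 idx=1 pred=T actual=T -> ctr[1]=3
Ev 4: PC=1 idx=1 pred=T actual=T -> ctr[1]=3
Ev 5: PC=5 idx=1 pred=T actual=T -> ctr[1]=3
Ev 6: PC=1 idx=1 pred=T actual=N -> ctr[1]=2
Ev 7: PC=5 idx=1 pred=T actual=T -> ctr[1]=3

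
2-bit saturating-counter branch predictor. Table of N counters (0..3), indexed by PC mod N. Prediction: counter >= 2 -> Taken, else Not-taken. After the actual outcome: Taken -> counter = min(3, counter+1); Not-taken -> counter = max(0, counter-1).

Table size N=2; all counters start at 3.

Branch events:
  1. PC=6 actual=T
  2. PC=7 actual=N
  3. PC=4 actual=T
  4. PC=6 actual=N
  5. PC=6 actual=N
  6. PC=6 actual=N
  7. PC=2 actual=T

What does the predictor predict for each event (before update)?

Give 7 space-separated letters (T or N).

Answer: T T T T T N N

Derivation:
Ev 1: PC=6 idx=0 pred=T actual=T -> ctr[0]=3
Ev 2: PC=7 idx=1 pred=T actual=N -> ctr[1]=2
Ev 3: PC=4 idx=0 pred=T actual=T -> ctr[0]=3
Ev 4: PC=6 idx=0 pred=T actual=N -> ctr[0]=2
Ev 5: PC=6 idx=0 pred=T actual=N -> ctr[0]=1
Ev 6: PC=6 idx=0 pred=N actual=N -> ctr[0]=0
Ev 7: PC=2 idx=0 pred=N actual=T -> ctr[0]=1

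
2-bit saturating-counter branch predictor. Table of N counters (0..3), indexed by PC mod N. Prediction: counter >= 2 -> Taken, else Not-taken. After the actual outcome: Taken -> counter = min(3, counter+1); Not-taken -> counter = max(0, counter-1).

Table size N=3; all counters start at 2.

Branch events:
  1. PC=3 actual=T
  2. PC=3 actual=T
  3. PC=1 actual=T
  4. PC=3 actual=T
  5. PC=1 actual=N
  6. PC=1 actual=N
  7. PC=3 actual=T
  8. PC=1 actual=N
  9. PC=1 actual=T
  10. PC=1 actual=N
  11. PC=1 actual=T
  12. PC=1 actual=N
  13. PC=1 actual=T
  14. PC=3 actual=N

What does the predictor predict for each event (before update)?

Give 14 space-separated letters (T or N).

Answer: T T T T T T T N N N N N N T

Derivation:
Ev 1: PC=3 idx=0 pred=T actual=T -> ctr[0]=3
Ev 2: PC=3 idx=0 pred=T actual=T -> ctr[0]=3
Ev 3: PC=1 idx=1 pred=T actual=T -> ctr[1]=3
Ev 4: PC=3 idx=0 pred=T actual=T -> ctr[0]=3
Ev 5: PC=1 idx=1 pred=T actual=N -> ctr[1]=2
Ev 6: PC=1 idx=1 pred=T actual=N -> ctr[1]=1
Ev 7: PC=3 idx=0 pred=T actual=T -> ctr[0]=3
Ev 8: PC=1 idx=1 pred=N actual=N -> ctr[1]=0
Ev 9: PC=1 idx=1 pred=N actual=T -> ctr[1]=1
Ev 10: PC=1 idx=1 pred=N actual=N -> ctr[1]=0
Ev 11: PC=1 idx=1 pred=N actual=T -> ctr[1]=1
Ev 12: PC=1 idx=1 pred=N actual=N -> ctr[1]=0
Ev 13: PC=1 idx=1 pred=N actual=T -> ctr[1]=1
Ev 14: PC=3 idx=0 pred=T actual=N -> ctr[0]=2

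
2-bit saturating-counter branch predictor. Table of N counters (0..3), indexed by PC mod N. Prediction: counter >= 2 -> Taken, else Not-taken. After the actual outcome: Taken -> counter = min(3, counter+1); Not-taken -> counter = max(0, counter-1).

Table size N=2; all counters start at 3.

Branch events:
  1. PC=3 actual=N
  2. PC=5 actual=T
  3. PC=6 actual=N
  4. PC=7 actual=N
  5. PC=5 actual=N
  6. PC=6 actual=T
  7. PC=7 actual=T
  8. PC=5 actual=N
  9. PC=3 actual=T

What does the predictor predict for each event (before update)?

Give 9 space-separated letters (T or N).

Answer: T T T T T T N T N

Derivation:
Ev 1: PC=3 idx=1 pred=T actual=N -> ctr[1]=2
Ev 2: PC=5 idx=1 pred=T actual=T -> ctr[1]=3
Ev 3: PC=6 idx=0 pred=T actual=N -> ctr[0]=2
Ev 4: PC=7 idx=1 pred=T actual=N -> ctr[1]=2
Ev 5: PC=5 idx=1 pred=T actual=N -> ctr[1]=1
Ev 6: PC=6 idx=0 pred=T actual=T -> ctr[0]=3
Ev 7: PC=7 idx=1 pred=N actual=T -> ctr[1]=2
Ev 8: PC=5 idx=1 pred=T actual=N -> ctr[1]=1
Ev 9: PC=3 idx=1 pred=N actual=T -> ctr[1]=2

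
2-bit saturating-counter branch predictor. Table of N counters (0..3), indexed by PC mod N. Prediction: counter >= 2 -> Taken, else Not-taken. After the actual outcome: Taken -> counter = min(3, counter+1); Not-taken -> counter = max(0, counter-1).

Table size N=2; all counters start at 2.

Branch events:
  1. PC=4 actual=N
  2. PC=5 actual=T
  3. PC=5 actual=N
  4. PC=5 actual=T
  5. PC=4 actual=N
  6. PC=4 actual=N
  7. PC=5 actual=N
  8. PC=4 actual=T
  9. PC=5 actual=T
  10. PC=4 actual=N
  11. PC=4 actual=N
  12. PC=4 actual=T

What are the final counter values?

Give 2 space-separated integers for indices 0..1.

Answer: 1 3

Derivation:
Ev 1: PC=4 idx=0 pred=T actual=N -> ctr[0]=1
Ev 2: PC=5 idx=1 pred=T actual=T -> ctr[1]=3
Ev 3: PC=5 idx=1 pred=T actual=N -> ctr[1]=2
Ev 4: PC=5 idx=1 pred=T actual=T -> ctr[1]=3
Ev 5: PC=4 idx=0 pred=N actual=N -> ctr[0]=0
Ev 6: PC=4 idx=0 pred=N actual=N -> ctr[0]=0
Ev 7: PC=5 idx=1 pred=T actual=N -> ctr[1]=2
Ev 8: PC=4 idx=0 pred=N actual=T -> ctr[0]=1
Ev 9: PC=5 idx=1 pred=T actual=T -> ctr[1]=3
Ev 10: PC=4 idx=0 pred=N actual=N -> ctr[0]=0
Ev 11: PC=4 idx=0 pred=N actual=N -> ctr[0]=0
Ev 12: PC=4 idx=0 pred=N actual=T -> ctr[0]=1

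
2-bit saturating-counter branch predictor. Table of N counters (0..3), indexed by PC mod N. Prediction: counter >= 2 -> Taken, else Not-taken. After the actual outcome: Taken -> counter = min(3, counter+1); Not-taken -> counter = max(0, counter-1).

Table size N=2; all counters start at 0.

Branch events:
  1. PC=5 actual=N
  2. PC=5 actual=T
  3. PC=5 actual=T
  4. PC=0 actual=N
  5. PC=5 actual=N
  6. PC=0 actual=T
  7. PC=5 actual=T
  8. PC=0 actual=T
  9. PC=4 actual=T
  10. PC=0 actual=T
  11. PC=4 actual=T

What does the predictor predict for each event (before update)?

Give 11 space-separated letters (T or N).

Ev 1: PC=5 idx=1 pred=N actual=N -> ctr[1]=0
Ev 2: PC=5 idx=1 pred=N actual=T -> ctr[1]=1
Ev 3: PC=5 idx=1 pred=N actual=T -> ctr[1]=2
Ev 4: PC=0 idx=0 pred=N actual=N -> ctr[0]=0
Ev 5: PC=5 idx=1 pred=T actual=N -> ctr[1]=1
Ev 6: PC=0 idx=0 pred=N actual=T -> ctr[0]=1
Ev 7: PC=5 idx=1 pred=N actual=T -> ctr[1]=2
Ev 8: PC=0 idx=0 pred=N actual=T -> ctr[0]=2
Ev 9: PC=4 idx=0 pred=T actual=T -> ctr[0]=3
Ev 10: PC=0 idx=0 pred=T actual=T -> ctr[0]=3
Ev 11: PC=4 idx=0 pred=T actual=T -> ctr[0]=3

Answer: N N N N T N N N T T T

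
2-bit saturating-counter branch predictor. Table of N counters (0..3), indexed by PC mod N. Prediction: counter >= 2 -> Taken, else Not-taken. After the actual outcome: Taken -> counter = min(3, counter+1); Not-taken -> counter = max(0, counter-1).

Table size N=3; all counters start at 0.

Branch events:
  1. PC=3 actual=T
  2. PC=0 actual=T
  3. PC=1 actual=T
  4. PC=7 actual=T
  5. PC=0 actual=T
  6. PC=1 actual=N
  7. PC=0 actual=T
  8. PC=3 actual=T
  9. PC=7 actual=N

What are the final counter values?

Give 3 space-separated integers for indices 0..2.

Answer: 3 0 0

Derivation:
Ev 1: PC=3 idx=0 pred=N actual=T -> ctr[0]=1
Ev 2: PC=0 idx=0 pred=N actual=T -> ctr[0]=2
Ev 3: PC=1 idx=1 pred=N actual=T -> ctr[1]=1
Ev 4: PC=7 idx=1 pred=N actual=T -> ctr[1]=2
Ev 5: PC=0 idx=0 pred=T actual=T -> ctr[0]=3
Ev 6: PC=1 idx=1 pred=T actual=N -> ctr[1]=1
Ev 7: PC=0 idx=0 pred=T actual=T -> ctr[0]=3
Ev 8: PC=3 idx=0 pred=T actual=T -> ctr[0]=3
Ev 9: PC=7 idx=1 pred=N actual=N -> ctr[1]=0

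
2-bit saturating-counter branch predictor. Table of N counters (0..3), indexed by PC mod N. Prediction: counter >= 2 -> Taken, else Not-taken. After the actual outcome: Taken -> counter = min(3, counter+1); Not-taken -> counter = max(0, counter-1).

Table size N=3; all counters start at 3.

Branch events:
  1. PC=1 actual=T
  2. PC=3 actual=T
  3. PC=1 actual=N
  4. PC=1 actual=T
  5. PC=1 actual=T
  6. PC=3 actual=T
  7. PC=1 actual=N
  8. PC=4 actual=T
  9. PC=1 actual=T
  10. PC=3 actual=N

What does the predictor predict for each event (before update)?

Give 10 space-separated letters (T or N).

Answer: T T T T T T T T T T

Derivation:
Ev 1: PC=1 idx=1 pred=T actual=T -> ctr[1]=3
Ev 2: PC=3 idx=0 pred=T actual=T -> ctr[0]=3
Ev 3: PC=1 idx=1 pred=T actual=N -> ctr[1]=2
Ev 4: PC=1 idx=1 pred=T actual=T -> ctr[1]=3
Ev 5: PC=1 idx=1 pred=T actual=T -> ctr[1]=3
Ev 6: PC=3 idx=0 pred=T actual=T -> ctr[0]=3
Ev 7: PC=1 idx=1 pred=T actual=N -> ctr[1]=2
Ev 8: PC=4 idx=1 pred=T actual=T -> ctr[1]=3
Ev 9: PC=1 idx=1 pred=T actual=T -> ctr[1]=3
Ev 10: PC=3 idx=0 pred=T actual=N -> ctr[0]=2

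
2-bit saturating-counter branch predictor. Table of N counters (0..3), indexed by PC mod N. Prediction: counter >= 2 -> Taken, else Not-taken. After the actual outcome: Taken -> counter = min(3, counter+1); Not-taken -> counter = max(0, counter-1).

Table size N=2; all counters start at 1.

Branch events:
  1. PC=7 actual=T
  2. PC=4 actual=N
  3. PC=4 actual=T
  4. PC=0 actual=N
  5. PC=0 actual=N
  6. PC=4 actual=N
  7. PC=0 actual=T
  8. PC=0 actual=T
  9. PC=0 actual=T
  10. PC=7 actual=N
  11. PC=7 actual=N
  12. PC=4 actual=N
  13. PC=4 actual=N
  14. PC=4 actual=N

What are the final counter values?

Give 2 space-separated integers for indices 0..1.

Answer: 0 0

Derivation:
Ev 1: PC=7 idx=1 pred=N actual=T -> ctr[1]=2
Ev 2: PC=4 idx=0 pred=N actual=N -> ctr[0]=0
Ev 3: PC=4 idx=0 pred=N actual=T -> ctr[0]=1
Ev 4: PC=0 idx=0 pred=N actual=N -> ctr[0]=0
Ev 5: PC=0 idx=0 pred=N actual=N -> ctr[0]=0
Ev 6: PC=4 idx=0 pred=N actual=N -> ctr[0]=0
Ev 7: PC=0 idx=0 pred=N actual=T -> ctr[0]=1
Ev 8: PC=0 idx=0 pred=N actual=T -> ctr[0]=2
Ev 9: PC=0 idx=0 pred=T actual=T -> ctr[0]=3
Ev 10: PC=7 idx=1 pred=T actual=N -> ctr[1]=1
Ev 11: PC=7 idx=1 pred=N actual=N -> ctr[1]=0
Ev 12: PC=4 idx=0 pred=T actual=N -> ctr[0]=2
Ev 13: PC=4 idx=0 pred=T actual=N -> ctr[0]=1
Ev 14: PC=4 idx=0 pred=N actual=N -> ctr[0]=0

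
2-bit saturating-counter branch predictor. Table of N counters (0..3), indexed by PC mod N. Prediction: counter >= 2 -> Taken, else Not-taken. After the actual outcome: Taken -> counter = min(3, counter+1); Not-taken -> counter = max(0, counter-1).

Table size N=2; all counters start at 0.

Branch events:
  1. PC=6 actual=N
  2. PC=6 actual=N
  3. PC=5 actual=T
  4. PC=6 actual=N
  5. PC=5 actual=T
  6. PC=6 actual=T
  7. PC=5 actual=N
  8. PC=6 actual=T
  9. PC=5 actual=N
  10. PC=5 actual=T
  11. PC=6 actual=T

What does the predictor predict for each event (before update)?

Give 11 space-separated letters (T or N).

Ev 1: PC=6 idx=0 pred=N actual=N -> ctr[0]=0
Ev 2: PC=6 idx=0 pred=N actual=N -> ctr[0]=0
Ev 3: PC=5 idx=1 pred=N actual=T -> ctr[1]=1
Ev 4: PC=6 idx=0 pred=N actual=N -> ctr[0]=0
Ev 5: PC=5 idx=1 pred=N actual=T -> ctr[1]=2
Ev 6: PC=6 idx=0 pred=N actual=T -> ctr[0]=1
Ev 7: PC=5 idx=1 pred=T actual=N -> ctr[1]=1
Ev 8: PC=6 idx=0 pred=N actual=T -> ctr[0]=2
Ev 9: PC=5 idx=1 pred=N actual=N -> ctr[1]=0
Ev 10: PC=5 idx=1 pred=N actual=T -> ctr[1]=1
Ev 11: PC=6 idx=0 pred=T actual=T -> ctr[0]=3

Answer: N N N N N N T N N N T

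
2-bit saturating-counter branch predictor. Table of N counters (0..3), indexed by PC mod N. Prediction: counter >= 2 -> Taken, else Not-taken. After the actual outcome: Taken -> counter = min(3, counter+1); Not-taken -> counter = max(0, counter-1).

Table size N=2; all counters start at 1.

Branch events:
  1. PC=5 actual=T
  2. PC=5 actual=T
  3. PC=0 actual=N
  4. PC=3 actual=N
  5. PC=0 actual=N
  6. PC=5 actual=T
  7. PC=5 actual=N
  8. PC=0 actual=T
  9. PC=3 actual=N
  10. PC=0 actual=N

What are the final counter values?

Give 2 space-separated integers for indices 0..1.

Answer: 0 1

Derivation:
Ev 1: PC=5 idx=1 pred=N actual=T -> ctr[1]=2
Ev 2: PC=5 idx=1 pred=T actual=T -> ctr[1]=3
Ev 3: PC=0 idx=0 pred=N actual=N -> ctr[0]=0
Ev 4: PC=3 idx=1 pred=T actual=N -> ctr[1]=2
Ev 5: PC=0 idx=0 pred=N actual=N -> ctr[0]=0
Ev 6: PC=5 idx=1 pred=T actual=T -> ctr[1]=3
Ev 7: PC=5 idx=1 pred=T actual=N -> ctr[1]=2
Ev 8: PC=0 idx=0 pred=N actual=T -> ctr[0]=1
Ev 9: PC=3 idx=1 pred=T actual=N -> ctr[1]=1
Ev 10: PC=0 idx=0 pred=N actual=N -> ctr[0]=0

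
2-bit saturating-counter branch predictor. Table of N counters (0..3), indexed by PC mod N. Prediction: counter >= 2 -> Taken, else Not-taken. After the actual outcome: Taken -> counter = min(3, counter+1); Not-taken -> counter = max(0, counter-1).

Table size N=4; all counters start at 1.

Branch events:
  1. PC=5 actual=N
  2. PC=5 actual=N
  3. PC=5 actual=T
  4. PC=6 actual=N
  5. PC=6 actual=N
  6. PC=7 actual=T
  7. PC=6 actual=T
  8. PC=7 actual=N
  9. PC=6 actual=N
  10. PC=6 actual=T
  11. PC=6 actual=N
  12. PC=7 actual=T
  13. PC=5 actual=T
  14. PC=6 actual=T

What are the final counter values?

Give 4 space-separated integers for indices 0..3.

Ev 1: PC=5 idx=1 pred=N actual=N -> ctr[1]=0
Ev 2: PC=5 idx=1 pred=N actual=N -> ctr[1]=0
Ev 3: PC=5 idx=1 pred=N actual=T -> ctr[1]=1
Ev 4: PC=6 idx=2 pred=N actual=N -> ctr[2]=0
Ev 5: PC=6 idx=2 pred=N actual=N -> ctr[2]=0
Ev 6: PC=7 idx=3 pred=N actual=T -> ctr[3]=2
Ev 7: PC=6 idx=2 pred=N actual=T -> ctr[2]=1
Ev 8: PC=7 idx=3 pred=T actual=N -> ctr[3]=1
Ev 9: PC=6 idx=2 pred=N actual=N -> ctr[2]=0
Ev 10: PC=6 idx=2 pred=N actual=T -> ctr[2]=1
Ev 11: PC=6 idx=2 pred=N actual=N -> ctr[2]=0
Ev 12: PC=7 idx=3 pred=N actual=T -> ctr[3]=2
Ev 13: PC=5 idx=1 pred=N actual=T -> ctr[1]=2
Ev 14: PC=6 idx=2 pred=N actual=T -> ctr[2]=1

Answer: 1 2 1 2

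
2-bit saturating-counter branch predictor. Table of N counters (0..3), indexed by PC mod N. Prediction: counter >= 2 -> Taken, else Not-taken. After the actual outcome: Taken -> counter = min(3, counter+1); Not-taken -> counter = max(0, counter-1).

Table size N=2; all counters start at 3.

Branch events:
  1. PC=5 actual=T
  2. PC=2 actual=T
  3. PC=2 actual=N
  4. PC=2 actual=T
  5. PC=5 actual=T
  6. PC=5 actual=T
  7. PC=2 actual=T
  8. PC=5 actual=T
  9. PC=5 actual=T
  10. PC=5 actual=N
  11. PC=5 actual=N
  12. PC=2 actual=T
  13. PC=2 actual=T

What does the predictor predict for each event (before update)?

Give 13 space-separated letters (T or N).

Answer: T T T T T T T T T T T T T

Derivation:
Ev 1: PC=5 idx=1 pred=T actual=T -> ctr[1]=3
Ev 2: PC=2 idx=0 pred=T actual=T -> ctr[0]=3
Ev 3: PC=2 idx=0 pred=T actual=N -> ctr[0]=2
Ev 4: PC=2 idx=0 pred=T actual=T -> ctr[0]=3
Ev 5: PC=5 idx=1 pred=T actual=T -> ctr[1]=3
Ev 6: PC=5 idx=1 pred=T actual=T -> ctr[1]=3
Ev 7: PC=2 idx=0 pred=T actual=T -> ctr[0]=3
Ev 8: PC=5 idx=1 pred=T actual=T -> ctr[1]=3
Ev 9: PC=5 idx=1 pred=T actual=T -> ctr[1]=3
Ev 10: PC=5 idx=1 pred=T actual=N -> ctr[1]=2
Ev 11: PC=5 idx=1 pred=T actual=N -> ctr[1]=1
Ev 12: PC=2 idx=0 pred=T actual=T -> ctr[0]=3
Ev 13: PC=2 idx=0 pred=T actual=T -> ctr[0]=3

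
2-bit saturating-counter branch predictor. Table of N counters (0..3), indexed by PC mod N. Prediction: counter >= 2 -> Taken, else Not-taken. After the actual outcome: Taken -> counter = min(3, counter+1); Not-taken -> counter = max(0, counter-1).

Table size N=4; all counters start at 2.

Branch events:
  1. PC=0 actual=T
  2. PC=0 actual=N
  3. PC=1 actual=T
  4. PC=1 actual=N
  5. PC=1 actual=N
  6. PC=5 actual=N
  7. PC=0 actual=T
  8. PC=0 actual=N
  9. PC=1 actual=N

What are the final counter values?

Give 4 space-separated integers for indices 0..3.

Answer: 2 0 2 2

Derivation:
Ev 1: PC=0 idx=0 pred=T actual=T -> ctr[0]=3
Ev 2: PC=0 idx=0 pred=T actual=N -> ctr[0]=2
Ev 3: PC=1 idx=1 pred=T actual=T -> ctr[1]=3
Ev 4: PC=1 idx=1 pred=T actual=N -> ctr[1]=2
Ev 5: PC=1 idx=1 pred=T actual=N -> ctr[1]=1
Ev 6: PC=5 idx=1 pred=N actual=N -> ctr[1]=0
Ev 7: PC=0 idx=0 pred=T actual=T -> ctr[0]=3
Ev 8: PC=0 idx=0 pred=T actual=N -> ctr[0]=2
Ev 9: PC=1 idx=1 pred=N actual=N -> ctr[1]=0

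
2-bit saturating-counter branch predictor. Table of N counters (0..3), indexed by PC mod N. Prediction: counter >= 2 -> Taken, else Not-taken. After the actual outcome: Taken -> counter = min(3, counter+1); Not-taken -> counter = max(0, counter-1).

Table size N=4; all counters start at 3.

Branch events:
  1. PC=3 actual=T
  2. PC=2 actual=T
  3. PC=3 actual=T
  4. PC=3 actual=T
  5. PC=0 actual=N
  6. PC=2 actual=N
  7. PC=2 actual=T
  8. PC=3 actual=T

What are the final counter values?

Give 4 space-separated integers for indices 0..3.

Answer: 2 3 3 3

Derivation:
Ev 1: PC=3 idx=3 pred=T actual=T -> ctr[3]=3
Ev 2: PC=2 idx=2 pred=T actual=T -> ctr[2]=3
Ev 3: PC=3 idx=3 pred=T actual=T -> ctr[3]=3
Ev 4: PC=3 idx=3 pred=T actual=T -> ctr[3]=3
Ev 5: PC=0 idx=0 pred=T actual=N -> ctr[0]=2
Ev 6: PC=2 idx=2 pred=T actual=N -> ctr[2]=2
Ev 7: PC=2 idx=2 pred=T actual=T -> ctr[2]=3
Ev 8: PC=3 idx=3 pred=T actual=T -> ctr[3]=3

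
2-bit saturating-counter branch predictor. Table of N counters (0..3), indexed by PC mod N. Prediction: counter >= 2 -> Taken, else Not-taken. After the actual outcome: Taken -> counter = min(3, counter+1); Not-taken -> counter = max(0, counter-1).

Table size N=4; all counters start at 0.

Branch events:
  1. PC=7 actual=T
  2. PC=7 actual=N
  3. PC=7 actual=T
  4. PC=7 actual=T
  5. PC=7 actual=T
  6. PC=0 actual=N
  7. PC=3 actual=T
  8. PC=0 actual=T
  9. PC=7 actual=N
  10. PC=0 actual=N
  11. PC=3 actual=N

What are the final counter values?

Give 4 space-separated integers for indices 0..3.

Answer: 0 0 0 1

Derivation:
Ev 1: PC=7 idx=3 pred=N actual=T -> ctr[3]=1
Ev 2: PC=7 idx=3 pred=N actual=N -> ctr[3]=0
Ev 3: PC=7 idx=3 pred=N actual=T -> ctr[3]=1
Ev 4: PC=7 idx=3 pred=N actual=T -> ctr[3]=2
Ev 5: PC=7 idx=3 pred=T actual=T -> ctr[3]=3
Ev 6: PC=0 idx=0 pred=N actual=N -> ctr[0]=0
Ev 7: PC=3 idx=3 pred=T actual=T -> ctr[3]=3
Ev 8: PC=0 idx=0 pred=N actual=T -> ctr[0]=1
Ev 9: PC=7 idx=3 pred=T actual=N -> ctr[3]=2
Ev 10: PC=0 idx=0 pred=N actual=N -> ctr[0]=0
Ev 11: PC=3 idx=3 pred=T actual=N -> ctr[3]=1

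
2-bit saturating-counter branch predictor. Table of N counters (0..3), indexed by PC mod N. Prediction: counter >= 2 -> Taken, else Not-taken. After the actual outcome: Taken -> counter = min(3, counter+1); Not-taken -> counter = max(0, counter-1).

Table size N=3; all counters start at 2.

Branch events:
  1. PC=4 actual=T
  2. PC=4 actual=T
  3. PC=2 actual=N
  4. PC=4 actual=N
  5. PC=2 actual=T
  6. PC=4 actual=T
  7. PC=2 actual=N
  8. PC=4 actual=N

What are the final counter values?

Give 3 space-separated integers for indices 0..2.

Answer: 2 2 1

Derivation:
Ev 1: PC=4 idx=1 pred=T actual=T -> ctr[1]=3
Ev 2: PC=4 idx=1 pred=T actual=T -> ctr[1]=3
Ev 3: PC=2 idx=2 pred=T actual=N -> ctr[2]=1
Ev 4: PC=4 idx=1 pred=T actual=N -> ctr[1]=2
Ev 5: PC=2 idx=2 pred=N actual=T -> ctr[2]=2
Ev 6: PC=4 idx=1 pred=T actual=T -> ctr[1]=3
Ev 7: PC=2 idx=2 pred=T actual=N -> ctr[2]=1
Ev 8: PC=4 idx=1 pred=T actual=N -> ctr[1]=2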